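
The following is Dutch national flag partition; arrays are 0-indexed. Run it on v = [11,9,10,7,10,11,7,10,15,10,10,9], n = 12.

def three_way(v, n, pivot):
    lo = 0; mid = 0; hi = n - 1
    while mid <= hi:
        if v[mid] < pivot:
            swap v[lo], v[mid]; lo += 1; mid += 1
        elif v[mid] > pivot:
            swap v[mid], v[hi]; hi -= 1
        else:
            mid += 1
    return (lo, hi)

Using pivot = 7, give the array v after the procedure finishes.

[7,7,10,10,11,9,10,15,10,10,9,11]

pivot = 7; lo=0, mid=0, hi=11
v[mid]=11>7: swap v[0],v[11]; hi=10 → [9,9,10,7,10,11,7,10,15,10,10,11]
v[mid]=9>7: swap v[0],v[10]; hi=9 → [10,9,10,7,10,11,7,10,15,10,9,11]
v[mid]=10>7: swap v[0],v[9]; hi=8 → [10,9,10,7,10,11,7,10,15,10,9,11]
v[mid]=10>7: swap v[0],v[8]; hi=7 → [15,9,10,7,10,11,7,10,10,10,9,11]
v[mid]=15>7: swap v[0],v[7]; hi=6 → [10,9,10,7,10,11,7,15,10,10,9,11]
v[mid]=10>7: swap v[0],v[6]; hi=5 → [7,9,10,7,10,11,10,15,10,10,9,11]
v[mid]=7=7: mid=1
v[mid]=9>7: swap v[1],v[5]; hi=4 → [7,11,10,7,10,9,10,15,10,10,9,11]
v[mid]=11>7: swap v[1],v[4]; hi=3 → [7,10,10,7,11,9,10,15,10,10,9,11]
v[mid]=10>7: swap v[1],v[3]; hi=2 → [7,7,10,10,11,9,10,15,10,10,9,11]
v[mid]=7=7: mid=2
v[mid]=10>7: swap v[2],v[2]; hi=1 → [7,7,10,10,11,9,10,15,10,10,9,11]
end: lo=0, hi=1; v = [7,7,10,10,11,9,10,15,10,10,9,11]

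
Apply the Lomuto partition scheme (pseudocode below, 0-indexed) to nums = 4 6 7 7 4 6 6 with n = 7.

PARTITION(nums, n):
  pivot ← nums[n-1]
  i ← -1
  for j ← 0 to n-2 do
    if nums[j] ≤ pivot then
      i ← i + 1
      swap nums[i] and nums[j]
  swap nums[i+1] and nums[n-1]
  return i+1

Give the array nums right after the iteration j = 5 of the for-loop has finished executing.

4 6 4 6 7 7 6

pivot=6, i=-1
j=0: 4≤6, i=0, swap(0,0) ⇒ 4 6 7 7 4 6 6
j=1: 6≤6, i=1, swap(1,1) ⇒ 4 6 7 7 4 6 6
j=2: 7>6, skip
j=3: 7>6, skip
j=4: 4≤6, i=2, swap(2,4) ⇒ 4 6 4 7 7 6 6
j=5: 6≤6, i=3, swap(3,5) ⇒ 4 6 4 6 7 7 6
(after j=5) nums = 4 6 4 6 7 7 6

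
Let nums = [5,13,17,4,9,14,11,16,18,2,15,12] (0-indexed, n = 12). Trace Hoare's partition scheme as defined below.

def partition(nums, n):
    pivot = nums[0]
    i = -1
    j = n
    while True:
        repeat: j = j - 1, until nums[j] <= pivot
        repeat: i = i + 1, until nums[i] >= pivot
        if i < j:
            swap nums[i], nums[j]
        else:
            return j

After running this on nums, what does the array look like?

[2,4,17,13,9,14,11,16,18,5,15,12]

pivot=5
j stops at 9 (2), i stops at 0 (5); swap ⇒ [2,13,17,4,9,14,11,16,18,5,15,12]
j stops at 3 (4), i stops at 1 (13); swap ⇒ [2,4,17,13,9,14,11,16,18,5,15,12]
j stops at 1, i stops at 2; i≥j ⇒ return 1. nums=[2,4,17,13,9,14,11,16,18,5,15,12]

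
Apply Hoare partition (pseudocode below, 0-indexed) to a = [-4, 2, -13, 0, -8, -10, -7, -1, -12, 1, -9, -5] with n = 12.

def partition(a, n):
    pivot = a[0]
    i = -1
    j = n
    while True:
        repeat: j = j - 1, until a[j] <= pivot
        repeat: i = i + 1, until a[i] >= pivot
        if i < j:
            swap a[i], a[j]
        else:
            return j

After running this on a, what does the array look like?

[-5, -9, -13, -12, -8, -10, -7, -1, 0, 1, 2, -4]

pivot=-4
j stops at 11 (-5), i stops at 0 (-4); swap ⇒ [-5, 2, -13, 0, -8, -10, -7, -1, -12, 1, -9, -4]
j stops at 10 (-9), i stops at 1 (2); swap ⇒ [-5, -9, -13, 0, -8, -10, -7, -1, -12, 1, 2, -4]
j stops at 8 (-12), i stops at 3 (0); swap ⇒ [-5, -9, -13, -12, -8, -10, -7, -1, 0, 1, 2, -4]
j stops at 6, i stops at 7; i≥j ⇒ return 6. a=[-5, -9, -13, -12, -8, -10, -7, -1, 0, 1, 2, -4]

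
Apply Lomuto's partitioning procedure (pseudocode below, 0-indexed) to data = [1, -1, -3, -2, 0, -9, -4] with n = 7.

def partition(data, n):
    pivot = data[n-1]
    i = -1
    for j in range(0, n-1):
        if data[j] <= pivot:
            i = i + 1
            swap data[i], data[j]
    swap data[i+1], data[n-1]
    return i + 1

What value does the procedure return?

pivot = data[6] = -4; i = -1
j=0: data[0]=1 > -4 → no swap
j=1: data[1]=-1 > -4 → no swap
j=2: data[2]=-3 > -4 → no swap
j=3: data[3]=-2 > -4 → no swap
j=4: data[4]=0 > -4 → no swap
j=5: data[5]=-9 ≤ -4 → i=0, swap data[0],data[5] → [-9, -1, -3, -2, 0, 1, -4]
final swap data[1],data[6] → [-9, -4, -3, -2, 0, 1, -1]; return 1

1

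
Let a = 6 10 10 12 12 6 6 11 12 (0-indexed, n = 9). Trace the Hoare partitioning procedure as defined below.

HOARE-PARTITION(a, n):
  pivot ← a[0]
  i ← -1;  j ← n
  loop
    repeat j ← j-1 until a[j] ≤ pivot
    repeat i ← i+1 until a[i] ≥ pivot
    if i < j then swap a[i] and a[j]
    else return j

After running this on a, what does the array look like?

pivot=6
j stops at 6 (6), i stops at 0 (6); swap ⇒ 6 10 10 12 12 6 6 11 12
j stops at 5 (6), i stops at 1 (10); swap ⇒ 6 6 10 12 12 10 6 11 12
j stops at 1, i stops at 2; i≥j ⇒ return 1. a=6 6 10 12 12 10 6 11 12

6 6 10 12 12 10 6 11 12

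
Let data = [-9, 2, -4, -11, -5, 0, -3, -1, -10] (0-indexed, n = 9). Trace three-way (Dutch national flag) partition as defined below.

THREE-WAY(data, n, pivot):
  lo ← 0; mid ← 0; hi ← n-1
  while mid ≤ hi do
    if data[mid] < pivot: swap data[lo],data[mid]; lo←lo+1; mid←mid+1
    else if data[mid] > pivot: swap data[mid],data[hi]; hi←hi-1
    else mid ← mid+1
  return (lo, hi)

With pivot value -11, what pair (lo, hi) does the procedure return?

(0, 0)

lo=0 mid=0 hi=8
-9>-11: swap(0,8), hi=7 ⇒ [-10, 2, -4, -11, -5, 0, -3, -1, -9]
-10>-11: swap(0,7), hi=6 ⇒ [-1, 2, -4, -11, -5, 0, -3, -10, -9]
-1>-11: swap(0,6), hi=5 ⇒ [-3, 2, -4, -11, -5, 0, -1, -10, -9]
-3>-11: swap(0,5), hi=4 ⇒ [0, 2, -4, -11, -5, -3, -1, -10, -9]
0>-11: swap(0,4), hi=3 ⇒ [-5, 2, -4, -11, 0, -3, -1, -10, -9]
-5>-11: swap(0,3), hi=2 ⇒ [-11, 2, -4, -5, 0, -3, -1, -10, -9]
-11=-11: mid=1
2>-11: swap(1,2), hi=1 ⇒ [-11, -4, 2, -5, 0, -3, -1, -10, -9]
-4>-11: swap(1,1), hi=0 ⇒ [-11, -4, 2, -5, 0, -3, -1, -10, -9]
done. lo=0 hi=0; data=[-11, -4, 2, -5, 0, -3, -1, -10, -9]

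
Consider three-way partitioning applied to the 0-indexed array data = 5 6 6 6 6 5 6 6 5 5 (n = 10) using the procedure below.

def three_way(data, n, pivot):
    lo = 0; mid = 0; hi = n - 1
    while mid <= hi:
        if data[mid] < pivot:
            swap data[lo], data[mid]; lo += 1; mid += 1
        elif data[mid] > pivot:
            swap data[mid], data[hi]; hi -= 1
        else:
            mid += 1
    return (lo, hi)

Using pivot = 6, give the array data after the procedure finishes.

5 5 5 5 6 6 6 6 6 6

lo=0 mid=0 hi=9
5<6: swap(0,0), lo=1 mid=1 ⇒ 5 6 6 6 6 5 6 6 5 5
6=6: mid=2
6=6: mid=3
6=6: mid=4
6=6: mid=5
5<6: swap(1,5), lo=2 mid=6 ⇒ 5 5 6 6 6 6 6 6 5 5
6=6: mid=7
6=6: mid=8
5<6: swap(2,8), lo=3 mid=9 ⇒ 5 5 5 6 6 6 6 6 6 5
5<6: swap(3,9), lo=4 mid=10 ⇒ 5 5 5 5 6 6 6 6 6 6
done. lo=4 hi=9; data=5 5 5 5 6 6 6 6 6 6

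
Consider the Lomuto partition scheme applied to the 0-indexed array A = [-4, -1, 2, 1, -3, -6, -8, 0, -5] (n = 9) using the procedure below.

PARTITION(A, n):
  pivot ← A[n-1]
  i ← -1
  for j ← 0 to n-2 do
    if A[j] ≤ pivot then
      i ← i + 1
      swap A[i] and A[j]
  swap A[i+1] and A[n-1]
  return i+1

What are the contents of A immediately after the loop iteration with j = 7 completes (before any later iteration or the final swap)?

[-6, -8, 2, 1, -3, -4, -1, 0, -5]

pivot = A[8] = -5; i = -1
j=0: A[0]=-4 > -5 → no swap
j=1: A[1]=-1 > -5 → no swap
j=2: A[2]=2 > -5 → no swap
j=3: A[3]=1 > -5 → no swap
j=4: A[4]=-3 > -5 → no swap
j=5: A[5]=-6 ≤ -5 → i=0, swap A[0],A[5] → [-6, -1, 2, 1, -3, -4, -8, 0, -5]
j=6: A[6]=-8 ≤ -5 → i=1, swap A[1],A[6] → [-6, -8, 2, 1, -3, -4, -1, 0, -5]
j=7: A[7]=0 > -5 → no swap
(after j=7) A = [-6, -8, 2, 1, -3, -4, -1, 0, -5]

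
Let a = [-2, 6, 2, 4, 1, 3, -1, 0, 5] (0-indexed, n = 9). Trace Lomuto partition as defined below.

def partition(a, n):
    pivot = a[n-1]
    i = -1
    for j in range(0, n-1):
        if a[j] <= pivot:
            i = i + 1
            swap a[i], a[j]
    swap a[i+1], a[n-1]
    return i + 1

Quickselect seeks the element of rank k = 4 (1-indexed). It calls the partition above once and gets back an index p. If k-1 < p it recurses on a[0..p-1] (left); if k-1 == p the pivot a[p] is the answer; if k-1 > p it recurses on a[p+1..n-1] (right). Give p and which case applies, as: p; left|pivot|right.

pivot=5, i=-1
j=0: -2≤5, i=0, swap(0,0) ⇒ [-2, 6, 2, 4, 1, 3, -1, 0, 5]
j=1: 6>5, skip
j=2: 2≤5, i=1, swap(1,2) ⇒ [-2, 2, 6, 4, 1, 3, -1, 0, 5]
j=3: 4≤5, i=2, swap(2,3) ⇒ [-2, 2, 4, 6, 1, 3, -1, 0, 5]
j=4: 1≤5, i=3, swap(3,4) ⇒ [-2, 2, 4, 1, 6, 3, -1, 0, 5]
j=5: 3≤5, i=4, swap(4,5) ⇒ [-2, 2, 4, 1, 3, 6, -1, 0, 5]
j=6: -1≤5, i=5, swap(5,6) ⇒ [-2, 2, 4, 1, 3, -1, 6, 0, 5]
j=7: 0≤5, i=6, swap(6,7) ⇒ [-2, 2, 4, 1, 3, -1, 0, 6, 5]
swap(7,8) ⇒ [-2, 2, 4, 1, 3, -1, 0, 5, 6]; return 7
p = 7; k-1 = 3 < 7 ⇒ left

7; left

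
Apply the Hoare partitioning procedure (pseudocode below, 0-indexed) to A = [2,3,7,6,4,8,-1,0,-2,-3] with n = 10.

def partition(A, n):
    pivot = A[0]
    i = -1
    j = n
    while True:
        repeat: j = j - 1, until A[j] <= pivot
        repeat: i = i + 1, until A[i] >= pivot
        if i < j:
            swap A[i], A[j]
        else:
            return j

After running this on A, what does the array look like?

[-3,-2,0,-1,4,8,6,7,3,2]

pivot = A[0] = 2; i = -1, j = 10
j→9 (A[9]=-3≤2), i→0 (A[0]=2≥2); i<j, swap → [-3,3,7,6,4,8,-1,0,-2,2]
j→8 (A[8]=-2≤2), i→1 (A[1]=3≥2); i<j, swap → [-3,-2,7,6,4,8,-1,0,3,2]
j→7 (A[7]=0≤2), i→2 (A[2]=7≥2); i<j, swap → [-3,-2,0,6,4,8,-1,7,3,2]
j→6 (A[6]=-1≤2), i→3 (A[3]=6≥2); i<j, swap → [-3,-2,0,-1,4,8,6,7,3,2]
j→3, i→4; i≥j, return j=3. A = [-3,-2,0,-1,4,8,6,7,3,2]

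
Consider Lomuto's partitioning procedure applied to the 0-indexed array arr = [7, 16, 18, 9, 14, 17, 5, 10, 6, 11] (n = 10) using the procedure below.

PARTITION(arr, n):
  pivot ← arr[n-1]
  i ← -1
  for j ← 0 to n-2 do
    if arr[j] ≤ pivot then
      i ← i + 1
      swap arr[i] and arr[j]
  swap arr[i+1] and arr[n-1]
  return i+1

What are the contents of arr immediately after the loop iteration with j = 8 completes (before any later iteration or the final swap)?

pivot=11, i=-1
j=0: 7≤11, i=0, swap(0,0) ⇒ [7, 16, 18, 9, 14, 17, 5, 10, 6, 11]
j=1: 16>11, skip
j=2: 18>11, skip
j=3: 9≤11, i=1, swap(1,3) ⇒ [7, 9, 18, 16, 14, 17, 5, 10, 6, 11]
j=4: 14>11, skip
j=5: 17>11, skip
j=6: 5≤11, i=2, swap(2,6) ⇒ [7, 9, 5, 16, 14, 17, 18, 10, 6, 11]
j=7: 10≤11, i=3, swap(3,7) ⇒ [7, 9, 5, 10, 14, 17, 18, 16, 6, 11]
j=8: 6≤11, i=4, swap(4,8) ⇒ [7, 9, 5, 10, 6, 17, 18, 16, 14, 11]
(after j=8) arr = [7, 9, 5, 10, 6, 17, 18, 16, 14, 11]

[7, 9, 5, 10, 6, 17, 18, 16, 14, 11]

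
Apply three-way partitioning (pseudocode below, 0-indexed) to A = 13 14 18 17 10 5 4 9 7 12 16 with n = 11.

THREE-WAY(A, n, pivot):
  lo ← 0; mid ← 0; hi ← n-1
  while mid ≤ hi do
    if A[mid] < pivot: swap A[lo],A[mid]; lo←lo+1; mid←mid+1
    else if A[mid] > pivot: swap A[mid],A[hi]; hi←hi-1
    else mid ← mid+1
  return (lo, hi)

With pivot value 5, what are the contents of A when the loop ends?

4 5 17 10 18 14 9 7 12 16 13

pivot = 5; lo=0, mid=0, hi=10
A[mid]=13>5: swap A[0],A[10]; hi=9 → 16 14 18 17 10 5 4 9 7 12 13
A[mid]=16>5: swap A[0],A[9]; hi=8 → 12 14 18 17 10 5 4 9 7 16 13
A[mid]=12>5: swap A[0],A[8]; hi=7 → 7 14 18 17 10 5 4 9 12 16 13
A[mid]=7>5: swap A[0],A[7]; hi=6 → 9 14 18 17 10 5 4 7 12 16 13
A[mid]=9>5: swap A[0],A[6]; hi=5 → 4 14 18 17 10 5 9 7 12 16 13
A[mid]=4<5: swap A[0],A[0]; lo=1,mid=1 → 4 14 18 17 10 5 9 7 12 16 13
A[mid]=14>5: swap A[1],A[5]; hi=4 → 4 5 18 17 10 14 9 7 12 16 13
A[mid]=5=5: mid=2
A[mid]=18>5: swap A[2],A[4]; hi=3 → 4 5 10 17 18 14 9 7 12 16 13
A[mid]=10>5: swap A[2],A[3]; hi=2 → 4 5 17 10 18 14 9 7 12 16 13
A[mid]=17>5: swap A[2],A[2]; hi=1 → 4 5 17 10 18 14 9 7 12 16 13
end: lo=1, hi=1; A = 4 5 17 10 18 14 9 7 12 16 13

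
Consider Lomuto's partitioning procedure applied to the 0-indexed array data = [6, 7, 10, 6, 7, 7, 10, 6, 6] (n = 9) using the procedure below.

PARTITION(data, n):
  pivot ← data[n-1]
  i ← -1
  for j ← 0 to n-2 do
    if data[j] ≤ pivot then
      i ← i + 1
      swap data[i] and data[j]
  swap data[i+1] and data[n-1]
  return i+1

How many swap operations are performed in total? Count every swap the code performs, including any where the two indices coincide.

pivot=6, i=-1
j=0: 6≤6, i=0, swap(0,0) ⇒ [6, 7, 10, 6, 7, 7, 10, 6, 6]
j=1: 7>6, skip
j=2: 10>6, skip
j=3: 6≤6, i=1, swap(1,3) ⇒ [6, 6, 10, 7, 7, 7, 10, 6, 6]
j=4: 7>6, skip
j=5: 7>6, skip
j=6: 10>6, skip
j=7: 6≤6, i=2, swap(2,7) ⇒ [6, 6, 6, 7, 7, 7, 10, 10, 6]
swap(3,8) ⇒ [6, 6, 6, 6, 7, 7, 10, 10, 7]; return 3

4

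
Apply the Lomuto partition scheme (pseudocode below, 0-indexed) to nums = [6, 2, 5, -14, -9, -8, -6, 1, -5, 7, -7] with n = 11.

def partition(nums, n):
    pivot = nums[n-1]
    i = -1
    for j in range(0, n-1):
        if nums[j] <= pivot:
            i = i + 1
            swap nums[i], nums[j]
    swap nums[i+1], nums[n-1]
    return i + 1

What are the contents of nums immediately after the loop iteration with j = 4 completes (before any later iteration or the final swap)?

[-14, -9, 5, 6, 2, -8, -6, 1, -5, 7, -7]

pivot = nums[10] = -7; i = -1
j=0: nums[0]=6 > -7 → no swap
j=1: nums[1]=2 > -7 → no swap
j=2: nums[2]=5 > -7 → no swap
j=3: nums[3]=-14 ≤ -7 → i=0, swap nums[0],nums[3] → [-14, 2, 5, 6, -9, -8, -6, 1, -5, 7, -7]
j=4: nums[4]=-9 ≤ -7 → i=1, swap nums[1],nums[4] → [-14, -9, 5, 6, 2, -8, -6, 1, -5, 7, -7]
(after j=4) nums = [-14, -9, 5, 6, 2, -8, -6, 1, -5, 7, -7]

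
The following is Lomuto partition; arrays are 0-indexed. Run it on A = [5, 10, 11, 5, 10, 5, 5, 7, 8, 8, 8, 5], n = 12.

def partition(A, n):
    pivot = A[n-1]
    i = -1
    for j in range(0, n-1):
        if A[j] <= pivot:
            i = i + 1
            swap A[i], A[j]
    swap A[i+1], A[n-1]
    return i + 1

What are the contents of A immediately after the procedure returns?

pivot = A[11] = 5; i = -1
j=0: A[0]=5 ≤ 5 → i=0, swap A[0],A[0] (no change) → [5, 10, 11, 5, 10, 5, 5, 7, 8, 8, 8, 5]
j=1: A[1]=10 > 5 → no swap
j=2: A[2]=11 > 5 → no swap
j=3: A[3]=5 ≤ 5 → i=1, swap A[1],A[3] → [5, 5, 11, 10, 10, 5, 5, 7, 8, 8, 8, 5]
j=4: A[4]=10 > 5 → no swap
j=5: A[5]=5 ≤ 5 → i=2, swap A[2],A[5] → [5, 5, 5, 10, 10, 11, 5, 7, 8, 8, 8, 5]
j=6: A[6]=5 ≤ 5 → i=3, swap A[3],A[6] → [5, 5, 5, 5, 10, 11, 10, 7, 8, 8, 8, 5]
j=7: A[7]=7 > 5 → no swap
j=8: A[8]=8 > 5 → no swap
j=9: A[9]=8 > 5 → no swap
j=10: A[10]=8 > 5 → no swap
final swap A[4],A[11] → [5, 5, 5, 5, 5, 11, 10, 7, 8, 8, 8, 10]; return 4

[5, 5, 5, 5, 5, 11, 10, 7, 8, 8, 8, 10]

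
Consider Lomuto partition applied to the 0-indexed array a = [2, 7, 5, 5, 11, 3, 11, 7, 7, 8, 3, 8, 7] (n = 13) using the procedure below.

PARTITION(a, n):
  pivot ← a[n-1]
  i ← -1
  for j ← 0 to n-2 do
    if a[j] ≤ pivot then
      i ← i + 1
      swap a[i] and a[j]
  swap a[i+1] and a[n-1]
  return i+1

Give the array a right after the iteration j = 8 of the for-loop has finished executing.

[2, 7, 5, 5, 3, 7, 7, 11, 11, 8, 3, 8, 7]

pivot = a[12] = 7; i = -1
j=0: a[0]=2 ≤ 7 → i=0, swap a[0],a[0] (no change) → [2, 7, 5, 5, 11, 3, 11, 7, 7, 8, 3, 8, 7]
j=1: a[1]=7 ≤ 7 → i=1, swap a[1],a[1] (no change) → [2, 7, 5, 5, 11, 3, 11, 7, 7, 8, 3, 8, 7]
j=2: a[2]=5 ≤ 7 → i=2, swap a[2],a[2] (no change) → [2, 7, 5, 5, 11, 3, 11, 7, 7, 8, 3, 8, 7]
j=3: a[3]=5 ≤ 7 → i=3, swap a[3],a[3] (no change) → [2, 7, 5, 5, 11, 3, 11, 7, 7, 8, 3, 8, 7]
j=4: a[4]=11 > 7 → no swap
j=5: a[5]=3 ≤ 7 → i=4, swap a[4],a[5] → [2, 7, 5, 5, 3, 11, 11, 7, 7, 8, 3, 8, 7]
j=6: a[6]=11 > 7 → no swap
j=7: a[7]=7 ≤ 7 → i=5, swap a[5],a[7] → [2, 7, 5, 5, 3, 7, 11, 11, 7, 8, 3, 8, 7]
j=8: a[8]=7 ≤ 7 → i=6, swap a[6],a[8] → [2, 7, 5, 5, 3, 7, 7, 11, 11, 8, 3, 8, 7]
(after j=8) a = [2, 7, 5, 5, 3, 7, 7, 11, 11, 8, 3, 8, 7]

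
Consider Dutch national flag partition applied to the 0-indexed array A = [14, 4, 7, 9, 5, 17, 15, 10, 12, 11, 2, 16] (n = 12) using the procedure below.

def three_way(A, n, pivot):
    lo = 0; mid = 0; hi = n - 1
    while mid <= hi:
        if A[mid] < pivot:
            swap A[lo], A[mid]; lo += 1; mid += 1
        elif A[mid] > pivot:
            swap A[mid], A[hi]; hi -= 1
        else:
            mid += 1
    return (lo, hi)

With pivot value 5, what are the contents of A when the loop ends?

pivot = 5; lo=0, mid=0, hi=11
A[mid]=14>5: swap A[0],A[11]; hi=10 → [16, 4, 7, 9, 5, 17, 15, 10, 12, 11, 2, 14]
A[mid]=16>5: swap A[0],A[10]; hi=9 → [2, 4, 7, 9, 5, 17, 15, 10, 12, 11, 16, 14]
A[mid]=2<5: swap A[0],A[0]; lo=1,mid=1 → [2, 4, 7, 9, 5, 17, 15, 10, 12, 11, 16, 14]
A[mid]=4<5: swap A[1],A[1]; lo=2,mid=2 → [2, 4, 7, 9, 5, 17, 15, 10, 12, 11, 16, 14]
A[mid]=7>5: swap A[2],A[9]; hi=8 → [2, 4, 11, 9, 5, 17, 15, 10, 12, 7, 16, 14]
A[mid]=11>5: swap A[2],A[8]; hi=7 → [2, 4, 12, 9, 5, 17, 15, 10, 11, 7, 16, 14]
A[mid]=12>5: swap A[2],A[7]; hi=6 → [2, 4, 10, 9, 5, 17, 15, 12, 11, 7, 16, 14]
A[mid]=10>5: swap A[2],A[6]; hi=5 → [2, 4, 15, 9, 5, 17, 10, 12, 11, 7, 16, 14]
A[mid]=15>5: swap A[2],A[5]; hi=4 → [2, 4, 17, 9, 5, 15, 10, 12, 11, 7, 16, 14]
A[mid]=17>5: swap A[2],A[4]; hi=3 → [2, 4, 5, 9, 17, 15, 10, 12, 11, 7, 16, 14]
A[mid]=5=5: mid=3
A[mid]=9>5: swap A[3],A[3]; hi=2 → [2, 4, 5, 9, 17, 15, 10, 12, 11, 7, 16, 14]
end: lo=2, hi=2; A = [2, 4, 5, 9, 17, 15, 10, 12, 11, 7, 16, 14]

[2, 4, 5, 9, 17, 15, 10, 12, 11, 7, 16, 14]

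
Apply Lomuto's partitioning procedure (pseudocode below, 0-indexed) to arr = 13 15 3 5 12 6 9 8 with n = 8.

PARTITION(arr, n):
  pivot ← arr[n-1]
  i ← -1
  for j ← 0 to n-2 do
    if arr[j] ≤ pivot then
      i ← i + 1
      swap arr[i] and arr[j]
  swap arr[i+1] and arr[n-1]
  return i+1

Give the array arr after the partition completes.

3 5 6 8 12 13 9 15

pivot=8, i=-1
j=0: 13>8, skip
j=1: 15>8, skip
j=2: 3≤8, i=0, swap(0,2) ⇒ 3 15 13 5 12 6 9 8
j=3: 5≤8, i=1, swap(1,3) ⇒ 3 5 13 15 12 6 9 8
j=4: 12>8, skip
j=5: 6≤8, i=2, swap(2,5) ⇒ 3 5 6 15 12 13 9 8
j=6: 9>8, skip
swap(3,7) ⇒ 3 5 6 8 12 13 9 15; return 3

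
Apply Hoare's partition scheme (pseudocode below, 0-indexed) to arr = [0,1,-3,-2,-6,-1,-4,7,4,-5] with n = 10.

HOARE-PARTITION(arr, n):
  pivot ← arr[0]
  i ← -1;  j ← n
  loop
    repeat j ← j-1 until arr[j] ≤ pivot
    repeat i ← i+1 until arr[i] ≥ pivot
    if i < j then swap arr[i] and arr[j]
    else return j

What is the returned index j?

5

pivot = arr[0] = 0; i = -1, j = 10
j→9 (arr[9]=-5≤0), i→0 (arr[0]=0≥0); i<j, swap → [-5,1,-3,-2,-6,-1,-4,7,4,0]
j→6 (arr[6]=-4≤0), i→1 (arr[1]=1≥0); i<j, swap → [-5,-4,-3,-2,-6,-1,1,7,4,0]
j→5, i→6; i≥j, return j=5. arr = [-5,-4,-3,-2,-6,-1,1,7,4,0]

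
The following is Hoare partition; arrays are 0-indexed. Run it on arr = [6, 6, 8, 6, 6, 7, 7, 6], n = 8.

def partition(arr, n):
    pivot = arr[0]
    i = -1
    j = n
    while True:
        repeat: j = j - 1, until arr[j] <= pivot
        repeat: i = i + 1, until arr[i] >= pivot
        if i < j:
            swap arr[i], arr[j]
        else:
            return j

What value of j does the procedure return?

2

pivot = arr[0] = 6; i = -1, j = 8
j→7 (arr[7]=6≤6), i→0 (arr[0]=6≥6); i<j, swap → [6, 6, 8, 6, 6, 7, 7, 6]
j→4 (arr[4]=6≤6), i→1 (arr[1]=6≥6); i<j, swap → [6, 6, 8, 6, 6, 7, 7, 6]
j→3 (arr[3]=6≤6), i→2 (arr[2]=8≥6); i<j, swap → [6, 6, 6, 8, 6, 7, 7, 6]
j→2, i→3; i≥j, return j=2. arr = [6, 6, 6, 8, 6, 7, 7, 6]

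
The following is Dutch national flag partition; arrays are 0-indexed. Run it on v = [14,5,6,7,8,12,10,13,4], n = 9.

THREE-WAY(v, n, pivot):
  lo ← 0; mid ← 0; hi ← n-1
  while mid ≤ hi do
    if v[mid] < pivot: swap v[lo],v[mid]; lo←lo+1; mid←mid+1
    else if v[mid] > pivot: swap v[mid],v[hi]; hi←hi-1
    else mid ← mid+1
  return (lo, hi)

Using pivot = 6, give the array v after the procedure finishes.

[4,5,6,8,12,10,13,7,14]

pivot = 6; lo=0, mid=0, hi=8
v[mid]=14>6: swap v[0],v[8]; hi=7 → [4,5,6,7,8,12,10,13,14]
v[mid]=4<6: swap v[0],v[0]; lo=1,mid=1 → [4,5,6,7,8,12,10,13,14]
v[mid]=5<6: swap v[1],v[1]; lo=2,mid=2 → [4,5,6,7,8,12,10,13,14]
v[mid]=6=6: mid=3
v[mid]=7>6: swap v[3],v[7]; hi=6 → [4,5,6,13,8,12,10,7,14]
v[mid]=13>6: swap v[3],v[6]; hi=5 → [4,5,6,10,8,12,13,7,14]
v[mid]=10>6: swap v[3],v[5]; hi=4 → [4,5,6,12,8,10,13,7,14]
v[mid]=12>6: swap v[3],v[4]; hi=3 → [4,5,6,8,12,10,13,7,14]
v[mid]=8>6: swap v[3],v[3]; hi=2 → [4,5,6,8,12,10,13,7,14]
end: lo=2, hi=2; v = [4,5,6,8,12,10,13,7,14]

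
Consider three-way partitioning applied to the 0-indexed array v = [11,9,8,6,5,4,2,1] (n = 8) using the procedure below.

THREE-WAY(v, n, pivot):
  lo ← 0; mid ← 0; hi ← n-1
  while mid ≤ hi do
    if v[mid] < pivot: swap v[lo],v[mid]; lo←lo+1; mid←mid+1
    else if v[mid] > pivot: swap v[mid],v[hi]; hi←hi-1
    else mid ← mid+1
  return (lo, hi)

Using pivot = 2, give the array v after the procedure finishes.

[1,2,6,5,4,8,9,11]

pivot = 2; lo=0, mid=0, hi=7
v[mid]=11>2: swap v[0],v[7]; hi=6 → [1,9,8,6,5,4,2,11]
v[mid]=1<2: swap v[0],v[0]; lo=1,mid=1 → [1,9,8,6,5,4,2,11]
v[mid]=9>2: swap v[1],v[6]; hi=5 → [1,2,8,6,5,4,9,11]
v[mid]=2=2: mid=2
v[mid]=8>2: swap v[2],v[5]; hi=4 → [1,2,4,6,5,8,9,11]
v[mid]=4>2: swap v[2],v[4]; hi=3 → [1,2,5,6,4,8,9,11]
v[mid]=5>2: swap v[2],v[3]; hi=2 → [1,2,6,5,4,8,9,11]
v[mid]=6>2: swap v[2],v[2]; hi=1 → [1,2,6,5,4,8,9,11]
end: lo=1, hi=1; v = [1,2,6,5,4,8,9,11]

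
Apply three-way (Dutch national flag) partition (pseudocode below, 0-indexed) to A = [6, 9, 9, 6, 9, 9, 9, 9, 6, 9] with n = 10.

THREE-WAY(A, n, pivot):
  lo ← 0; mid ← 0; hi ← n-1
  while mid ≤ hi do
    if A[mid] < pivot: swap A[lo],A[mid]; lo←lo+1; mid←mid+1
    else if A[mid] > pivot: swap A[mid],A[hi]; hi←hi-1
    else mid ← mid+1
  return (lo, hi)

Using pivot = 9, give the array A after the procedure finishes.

[6, 6, 6, 9, 9, 9, 9, 9, 9, 9]

lo=0 mid=0 hi=9
6<9: swap(0,0), lo=1 mid=1 ⇒ [6, 9, 9, 6, 9, 9, 9, 9, 6, 9]
9=9: mid=2
9=9: mid=3
6<9: swap(1,3), lo=2 mid=4 ⇒ [6, 6, 9, 9, 9, 9, 9, 9, 6, 9]
9=9: mid=5
9=9: mid=6
9=9: mid=7
9=9: mid=8
6<9: swap(2,8), lo=3 mid=9 ⇒ [6, 6, 6, 9, 9, 9, 9, 9, 9, 9]
9=9: mid=10
done. lo=3 hi=9; A=[6, 6, 6, 9, 9, 9, 9, 9, 9, 9]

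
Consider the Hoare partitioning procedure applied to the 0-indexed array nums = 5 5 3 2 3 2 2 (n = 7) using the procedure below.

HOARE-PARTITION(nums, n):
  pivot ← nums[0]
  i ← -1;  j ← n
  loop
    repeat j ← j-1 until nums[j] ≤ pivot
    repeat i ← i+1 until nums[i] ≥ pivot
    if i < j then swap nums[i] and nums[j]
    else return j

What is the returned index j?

pivot=5
j stops at 6 (2), i stops at 0 (5); swap ⇒ 2 5 3 2 3 2 5
j stops at 5 (2), i stops at 1 (5); swap ⇒ 2 2 3 2 3 5 5
j stops at 4, i stops at 5; i≥j ⇒ return 4. nums=2 2 3 2 3 5 5

4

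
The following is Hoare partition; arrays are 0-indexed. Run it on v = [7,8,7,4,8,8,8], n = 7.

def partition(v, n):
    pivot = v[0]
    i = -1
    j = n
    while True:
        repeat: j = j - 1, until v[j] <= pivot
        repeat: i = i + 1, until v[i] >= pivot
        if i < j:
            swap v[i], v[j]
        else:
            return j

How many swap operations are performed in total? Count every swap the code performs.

2

pivot = v[0] = 7; i = -1, j = 7
j→3 (v[3]=4≤7), i→0 (v[0]=7≥7); i<j, swap → [4,8,7,7,8,8,8]
j→2 (v[2]=7≤7), i→1 (v[1]=8≥7); i<j, swap → [4,7,8,7,8,8,8]
j→1, i→2; i≥j, return j=1. v = [4,7,8,7,8,8,8]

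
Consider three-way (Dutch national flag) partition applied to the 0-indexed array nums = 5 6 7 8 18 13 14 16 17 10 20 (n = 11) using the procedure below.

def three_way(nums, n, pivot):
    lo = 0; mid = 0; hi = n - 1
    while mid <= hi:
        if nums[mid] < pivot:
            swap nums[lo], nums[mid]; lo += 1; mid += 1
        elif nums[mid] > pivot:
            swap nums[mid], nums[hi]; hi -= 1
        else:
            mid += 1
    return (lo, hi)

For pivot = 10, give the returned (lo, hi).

(4, 4)

lo=0 mid=0 hi=10
5<10: swap(0,0), lo=1 mid=1 ⇒ 5 6 7 8 18 13 14 16 17 10 20
6<10: swap(1,1), lo=2 mid=2 ⇒ 5 6 7 8 18 13 14 16 17 10 20
7<10: swap(2,2), lo=3 mid=3 ⇒ 5 6 7 8 18 13 14 16 17 10 20
8<10: swap(3,3), lo=4 mid=4 ⇒ 5 6 7 8 18 13 14 16 17 10 20
18>10: swap(4,10), hi=9 ⇒ 5 6 7 8 20 13 14 16 17 10 18
20>10: swap(4,9), hi=8 ⇒ 5 6 7 8 10 13 14 16 17 20 18
10=10: mid=5
13>10: swap(5,8), hi=7 ⇒ 5 6 7 8 10 17 14 16 13 20 18
17>10: swap(5,7), hi=6 ⇒ 5 6 7 8 10 16 14 17 13 20 18
16>10: swap(5,6), hi=5 ⇒ 5 6 7 8 10 14 16 17 13 20 18
14>10: swap(5,5), hi=4 ⇒ 5 6 7 8 10 14 16 17 13 20 18
done. lo=4 hi=4; nums=5 6 7 8 10 14 16 17 13 20 18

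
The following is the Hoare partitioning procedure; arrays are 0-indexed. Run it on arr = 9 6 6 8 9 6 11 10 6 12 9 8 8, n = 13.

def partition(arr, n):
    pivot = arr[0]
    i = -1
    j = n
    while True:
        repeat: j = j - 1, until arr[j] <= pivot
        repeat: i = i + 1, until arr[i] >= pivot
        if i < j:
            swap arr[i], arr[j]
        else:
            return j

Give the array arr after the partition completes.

pivot=9
j stops at 12 (8), i stops at 0 (9); swap ⇒ 8 6 6 8 9 6 11 10 6 12 9 8 9
j stops at 11 (8), i stops at 4 (9); swap ⇒ 8 6 6 8 8 6 11 10 6 12 9 9 9
j stops at 10 (9), i stops at 6 (11); swap ⇒ 8 6 6 8 8 6 9 10 6 12 11 9 9
j stops at 8 (6), i stops at 7 (10); swap ⇒ 8 6 6 8 8 6 9 6 10 12 11 9 9
j stops at 7, i stops at 8; i≥j ⇒ return 7. arr=8 6 6 8 8 6 9 6 10 12 11 9 9

8 6 6 8 8 6 9 6 10 12 11 9 9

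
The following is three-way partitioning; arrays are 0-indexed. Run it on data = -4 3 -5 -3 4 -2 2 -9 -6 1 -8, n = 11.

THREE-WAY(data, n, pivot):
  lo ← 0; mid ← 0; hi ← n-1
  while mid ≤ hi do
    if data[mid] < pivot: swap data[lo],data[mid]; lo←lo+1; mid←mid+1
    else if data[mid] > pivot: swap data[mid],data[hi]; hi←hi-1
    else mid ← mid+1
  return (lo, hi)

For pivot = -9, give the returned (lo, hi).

pivot = -9; lo=0, mid=0, hi=10
data[mid]=-4>-9: swap data[0],data[10]; hi=9 → -8 3 -5 -3 4 -2 2 -9 -6 1 -4
data[mid]=-8>-9: swap data[0],data[9]; hi=8 → 1 3 -5 -3 4 -2 2 -9 -6 -8 -4
data[mid]=1>-9: swap data[0],data[8]; hi=7 → -6 3 -5 -3 4 -2 2 -9 1 -8 -4
data[mid]=-6>-9: swap data[0],data[7]; hi=6 → -9 3 -5 -3 4 -2 2 -6 1 -8 -4
data[mid]=-9=-9: mid=1
data[mid]=3>-9: swap data[1],data[6]; hi=5 → -9 2 -5 -3 4 -2 3 -6 1 -8 -4
data[mid]=2>-9: swap data[1],data[5]; hi=4 → -9 -2 -5 -3 4 2 3 -6 1 -8 -4
data[mid]=-2>-9: swap data[1],data[4]; hi=3 → -9 4 -5 -3 -2 2 3 -6 1 -8 -4
data[mid]=4>-9: swap data[1],data[3]; hi=2 → -9 -3 -5 4 -2 2 3 -6 1 -8 -4
data[mid]=-3>-9: swap data[1],data[2]; hi=1 → -9 -5 -3 4 -2 2 3 -6 1 -8 -4
data[mid]=-5>-9: swap data[1],data[1]; hi=0 → -9 -5 -3 4 -2 2 3 -6 1 -8 -4
end: lo=0, hi=0; data = -9 -5 -3 4 -2 2 3 -6 1 -8 -4

(0, 0)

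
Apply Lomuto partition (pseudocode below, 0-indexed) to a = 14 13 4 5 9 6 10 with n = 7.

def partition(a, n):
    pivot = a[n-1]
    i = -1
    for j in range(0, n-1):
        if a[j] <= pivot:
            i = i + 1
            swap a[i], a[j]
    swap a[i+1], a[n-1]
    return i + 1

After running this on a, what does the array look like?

4 5 9 6 10 13 14

pivot=10, i=-1
j=0: 14>10, skip
j=1: 13>10, skip
j=2: 4≤10, i=0, swap(0,2) ⇒ 4 13 14 5 9 6 10
j=3: 5≤10, i=1, swap(1,3) ⇒ 4 5 14 13 9 6 10
j=4: 9≤10, i=2, swap(2,4) ⇒ 4 5 9 13 14 6 10
j=5: 6≤10, i=3, swap(3,5) ⇒ 4 5 9 6 14 13 10
swap(4,6) ⇒ 4 5 9 6 10 13 14; return 4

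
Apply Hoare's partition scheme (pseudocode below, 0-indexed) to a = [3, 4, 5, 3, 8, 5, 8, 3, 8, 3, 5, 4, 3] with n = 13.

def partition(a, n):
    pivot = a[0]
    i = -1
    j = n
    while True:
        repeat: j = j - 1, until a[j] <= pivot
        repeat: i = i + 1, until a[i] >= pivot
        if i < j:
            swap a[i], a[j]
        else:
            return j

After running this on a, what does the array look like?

[3, 3, 3, 3, 8, 5, 8, 5, 8, 4, 5, 4, 3]

pivot=3
j stops at 12 (3), i stops at 0 (3); swap ⇒ [3, 4, 5, 3, 8, 5, 8, 3, 8, 3, 5, 4, 3]
j stops at 9 (3), i stops at 1 (4); swap ⇒ [3, 3, 5, 3, 8, 5, 8, 3, 8, 4, 5, 4, 3]
j stops at 7 (3), i stops at 2 (5); swap ⇒ [3, 3, 3, 3, 8, 5, 8, 5, 8, 4, 5, 4, 3]
j stops at 3, i stops at 3; i≥j ⇒ return 3. a=[3, 3, 3, 3, 8, 5, 8, 5, 8, 4, 5, 4, 3]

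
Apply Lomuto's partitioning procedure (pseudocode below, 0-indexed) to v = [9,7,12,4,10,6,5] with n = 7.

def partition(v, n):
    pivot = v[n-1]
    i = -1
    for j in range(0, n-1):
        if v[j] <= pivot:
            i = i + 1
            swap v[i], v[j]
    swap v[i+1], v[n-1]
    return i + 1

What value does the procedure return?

1

pivot=5, i=-1
j=0: 9>5, skip
j=1: 7>5, skip
j=2: 12>5, skip
j=3: 4≤5, i=0, swap(0,3) ⇒ [4,7,12,9,10,6,5]
j=4: 10>5, skip
j=5: 6>5, skip
swap(1,6) ⇒ [4,5,12,9,10,6,7]; return 1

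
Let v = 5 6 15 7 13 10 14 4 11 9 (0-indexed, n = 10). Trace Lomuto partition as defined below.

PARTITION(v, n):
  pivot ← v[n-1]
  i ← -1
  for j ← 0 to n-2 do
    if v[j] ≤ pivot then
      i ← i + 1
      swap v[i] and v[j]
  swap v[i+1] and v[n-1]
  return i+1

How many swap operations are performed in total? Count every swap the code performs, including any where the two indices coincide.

pivot = v[9] = 9; i = -1
j=0: v[0]=5 ≤ 9 → i=0, swap v[0],v[0] (no change) → 5 6 15 7 13 10 14 4 11 9
j=1: v[1]=6 ≤ 9 → i=1, swap v[1],v[1] (no change) → 5 6 15 7 13 10 14 4 11 9
j=2: v[2]=15 > 9 → no swap
j=3: v[3]=7 ≤ 9 → i=2, swap v[2],v[3] → 5 6 7 15 13 10 14 4 11 9
j=4: v[4]=13 > 9 → no swap
j=5: v[5]=10 > 9 → no swap
j=6: v[6]=14 > 9 → no swap
j=7: v[7]=4 ≤ 9 → i=3, swap v[3],v[7] → 5 6 7 4 13 10 14 15 11 9
j=8: v[8]=11 > 9 → no swap
final swap v[4],v[9] → 5 6 7 4 9 10 14 15 11 13; return 4

5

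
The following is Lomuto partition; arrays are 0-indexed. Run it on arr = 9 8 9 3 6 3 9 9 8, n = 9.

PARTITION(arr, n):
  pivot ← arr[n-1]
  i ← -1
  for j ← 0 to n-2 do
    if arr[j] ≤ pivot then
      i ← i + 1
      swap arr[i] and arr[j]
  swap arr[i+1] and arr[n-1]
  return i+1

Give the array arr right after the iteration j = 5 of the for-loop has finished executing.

8 3 6 3 9 9 9 9 8

pivot = arr[8] = 8; i = -1
j=0: arr[0]=9 > 8 → no swap
j=1: arr[1]=8 ≤ 8 → i=0, swap arr[0],arr[1] → 8 9 9 3 6 3 9 9 8
j=2: arr[2]=9 > 8 → no swap
j=3: arr[3]=3 ≤ 8 → i=1, swap arr[1],arr[3] → 8 3 9 9 6 3 9 9 8
j=4: arr[4]=6 ≤ 8 → i=2, swap arr[2],arr[4] → 8 3 6 9 9 3 9 9 8
j=5: arr[5]=3 ≤ 8 → i=3, swap arr[3],arr[5] → 8 3 6 3 9 9 9 9 8
(after j=5) arr = 8 3 6 3 9 9 9 9 8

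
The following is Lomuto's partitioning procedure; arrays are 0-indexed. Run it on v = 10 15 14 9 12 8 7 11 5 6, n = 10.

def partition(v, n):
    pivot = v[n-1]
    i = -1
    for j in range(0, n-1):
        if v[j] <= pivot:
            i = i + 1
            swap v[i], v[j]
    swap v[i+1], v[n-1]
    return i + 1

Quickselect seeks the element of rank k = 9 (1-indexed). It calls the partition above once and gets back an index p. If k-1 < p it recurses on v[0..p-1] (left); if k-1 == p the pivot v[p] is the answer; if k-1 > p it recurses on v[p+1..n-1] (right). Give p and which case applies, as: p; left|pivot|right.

pivot = v[9] = 6; i = -1
j=0: v[0]=10 > 6 → no swap
j=1: v[1]=15 > 6 → no swap
j=2: v[2]=14 > 6 → no swap
j=3: v[3]=9 > 6 → no swap
j=4: v[4]=12 > 6 → no swap
j=5: v[5]=8 > 6 → no swap
j=6: v[6]=7 > 6 → no swap
j=7: v[7]=11 > 6 → no swap
j=8: v[8]=5 ≤ 6 → i=0, swap v[0],v[8] → 5 15 14 9 12 8 7 11 10 6
final swap v[1],v[9] → 5 6 14 9 12 8 7 11 10 15; return 1
p = 1; k-1 = 8 > 1 ⇒ right

1; right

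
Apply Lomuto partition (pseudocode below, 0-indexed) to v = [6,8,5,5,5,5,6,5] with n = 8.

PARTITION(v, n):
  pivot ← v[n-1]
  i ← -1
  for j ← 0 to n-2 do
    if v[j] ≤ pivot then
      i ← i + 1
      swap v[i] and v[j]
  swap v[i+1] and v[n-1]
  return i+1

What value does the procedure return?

4

pivot = v[7] = 5; i = -1
j=0: v[0]=6 > 5 → no swap
j=1: v[1]=8 > 5 → no swap
j=2: v[2]=5 ≤ 5 → i=0, swap v[0],v[2] → [5,8,6,5,5,5,6,5]
j=3: v[3]=5 ≤ 5 → i=1, swap v[1],v[3] → [5,5,6,8,5,5,6,5]
j=4: v[4]=5 ≤ 5 → i=2, swap v[2],v[4] → [5,5,5,8,6,5,6,5]
j=5: v[5]=5 ≤ 5 → i=3, swap v[3],v[5] → [5,5,5,5,6,8,6,5]
j=6: v[6]=6 > 5 → no swap
final swap v[4],v[7] → [5,5,5,5,5,8,6,6]; return 4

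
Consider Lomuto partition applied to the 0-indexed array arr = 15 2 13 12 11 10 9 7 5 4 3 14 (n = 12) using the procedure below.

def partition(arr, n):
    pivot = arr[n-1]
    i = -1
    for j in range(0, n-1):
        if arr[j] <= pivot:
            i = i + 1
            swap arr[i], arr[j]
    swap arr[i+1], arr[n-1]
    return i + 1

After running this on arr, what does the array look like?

2 13 12 11 10 9 7 5 4 3 14 15

pivot=14, i=-1
j=0: 15>14, skip
j=1: 2≤14, i=0, swap(0,1) ⇒ 2 15 13 12 11 10 9 7 5 4 3 14
j=2: 13≤14, i=1, swap(1,2) ⇒ 2 13 15 12 11 10 9 7 5 4 3 14
j=3: 12≤14, i=2, swap(2,3) ⇒ 2 13 12 15 11 10 9 7 5 4 3 14
j=4: 11≤14, i=3, swap(3,4) ⇒ 2 13 12 11 15 10 9 7 5 4 3 14
j=5: 10≤14, i=4, swap(4,5) ⇒ 2 13 12 11 10 15 9 7 5 4 3 14
j=6: 9≤14, i=5, swap(5,6) ⇒ 2 13 12 11 10 9 15 7 5 4 3 14
j=7: 7≤14, i=6, swap(6,7) ⇒ 2 13 12 11 10 9 7 15 5 4 3 14
j=8: 5≤14, i=7, swap(7,8) ⇒ 2 13 12 11 10 9 7 5 15 4 3 14
j=9: 4≤14, i=8, swap(8,9) ⇒ 2 13 12 11 10 9 7 5 4 15 3 14
j=10: 3≤14, i=9, swap(9,10) ⇒ 2 13 12 11 10 9 7 5 4 3 15 14
swap(10,11) ⇒ 2 13 12 11 10 9 7 5 4 3 14 15; return 10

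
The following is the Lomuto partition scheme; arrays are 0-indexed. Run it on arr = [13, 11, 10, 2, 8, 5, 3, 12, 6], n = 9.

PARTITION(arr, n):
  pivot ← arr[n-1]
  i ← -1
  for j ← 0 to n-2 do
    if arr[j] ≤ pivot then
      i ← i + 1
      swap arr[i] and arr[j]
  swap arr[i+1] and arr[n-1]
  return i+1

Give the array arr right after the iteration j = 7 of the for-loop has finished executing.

[2, 5, 3, 13, 8, 11, 10, 12, 6]

pivot = arr[8] = 6; i = -1
j=0: arr[0]=13 > 6 → no swap
j=1: arr[1]=11 > 6 → no swap
j=2: arr[2]=10 > 6 → no swap
j=3: arr[3]=2 ≤ 6 → i=0, swap arr[0],arr[3] → [2, 11, 10, 13, 8, 5, 3, 12, 6]
j=4: arr[4]=8 > 6 → no swap
j=5: arr[5]=5 ≤ 6 → i=1, swap arr[1],arr[5] → [2, 5, 10, 13, 8, 11, 3, 12, 6]
j=6: arr[6]=3 ≤ 6 → i=2, swap arr[2],arr[6] → [2, 5, 3, 13, 8, 11, 10, 12, 6]
j=7: arr[7]=12 > 6 → no swap
(after j=7) arr = [2, 5, 3, 13, 8, 11, 10, 12, 6]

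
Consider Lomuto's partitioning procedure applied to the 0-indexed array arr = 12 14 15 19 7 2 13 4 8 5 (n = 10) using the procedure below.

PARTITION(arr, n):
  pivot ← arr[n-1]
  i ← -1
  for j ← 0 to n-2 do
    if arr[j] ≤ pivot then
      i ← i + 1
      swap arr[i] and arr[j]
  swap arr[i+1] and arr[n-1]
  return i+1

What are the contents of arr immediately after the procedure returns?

2 4 5 19 7 12 13 14 8 15

pivot=5, i=-1
j=0: 12>5, skip
j=1: 14>5, skip
j=2: 15>5, skip
j=3: 19>5, skip
j=4: 7>5, skip
j=5: 2≤5, i=0, swap(0,5) ⇒ 2 14 15 19 7 12 13 4 8 5
j=6: 13>5, skip
j=7: 4≤5, i=1, swap(1,7) ⇒ 2 4 15 19 7 12 13 14 8 5
j=8: 8>5, skip
swap(2,9) ⇒ 2 4 5 19 7 12 13 14 8 15; return 2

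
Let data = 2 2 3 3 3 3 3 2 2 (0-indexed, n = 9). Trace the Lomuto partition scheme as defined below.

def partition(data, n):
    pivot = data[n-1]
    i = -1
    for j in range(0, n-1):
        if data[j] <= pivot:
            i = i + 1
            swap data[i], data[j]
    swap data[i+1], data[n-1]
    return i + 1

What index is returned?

3

pivot = data[8] = 2; i = -1
j=0: data[0]=2 ≤ 2 → i=0, swap data[0],data[0] (no change) → 2 2 3 3 3 3 3 2 2
j=1: data[1]=2 ≤ 2 → i=1, swap data[1],data[1] (no change) → 2 2 3 3 3 3 3 2 2
j=2: data[2]=3 > 2 → no swap
j=3: data[3]=3 > 2 → no swap
j=4: data[4]=3 > 2 → no swap
j=5: data[5]=3 > 2 → no swap
j=6: data[6]=3 > 2 → no swap
j=7: data[7]=2 ≤ 2 → i=2, swap data[2],data[7] → 2 2 2 3 3 3 3 3 2
final swap data[3],data[8] → 2 2 2 2 3 3 3 3 3; return 3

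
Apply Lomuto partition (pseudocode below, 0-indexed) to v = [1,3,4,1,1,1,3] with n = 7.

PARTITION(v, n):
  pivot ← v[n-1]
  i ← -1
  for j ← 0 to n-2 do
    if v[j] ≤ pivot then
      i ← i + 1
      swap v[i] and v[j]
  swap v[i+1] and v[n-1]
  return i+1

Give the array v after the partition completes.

[1,3,1,1,1,3,4]

pivot=3, i=-1
j=0: 1≤3, i=0, swap(0,0) ⇒ [1,3,4,1,1,1,3]
j=1: 3≤3, i=1, swap(1,1) ⇒ [1,3,4,1,1,1,3]
j=2: 4>3, skip
j=3: 1≤3, i=2, swap(2,3) ⇒ [1,3,1,4,1,1,3]
j=4: 1≤3, i=3, swap(3,4) ⇒ [1,3,1,1,4,1,3]
j=5: 1≤3, i=4, swap(4,5) ⇒ [1,3,1,1,1,4,3]
swap(5,6) ⇒ [1,3,1,1,1,3,4]; return 5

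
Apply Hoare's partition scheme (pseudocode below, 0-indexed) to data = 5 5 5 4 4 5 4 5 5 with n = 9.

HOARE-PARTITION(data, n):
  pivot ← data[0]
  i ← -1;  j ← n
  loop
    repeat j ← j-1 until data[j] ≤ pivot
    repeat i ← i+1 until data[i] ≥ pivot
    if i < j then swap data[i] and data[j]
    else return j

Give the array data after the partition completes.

5 5 4 4 4 5 5 5 5

pivot = data[0] = 5; i = -1, j = 9
j→8 (data[8]=5≤5), i→0 (data[0]=5≥5); i<j, swap → 5 5 5 4 4 5 4 5 5
j→7 (data[7]=5≤5), i→1 (data[1]=5≥5); i<j, swap → 5 5 5 4 4 5 4 5 5
j→6 (data[6]=4≤5), i→2 (data[2]=5≥5); i<j, swap → 5 5 4 4 4 5 5 5 5
j→5, i→5; i≥j, return j=5. data = 5 5 4 4 4 5 5 5 5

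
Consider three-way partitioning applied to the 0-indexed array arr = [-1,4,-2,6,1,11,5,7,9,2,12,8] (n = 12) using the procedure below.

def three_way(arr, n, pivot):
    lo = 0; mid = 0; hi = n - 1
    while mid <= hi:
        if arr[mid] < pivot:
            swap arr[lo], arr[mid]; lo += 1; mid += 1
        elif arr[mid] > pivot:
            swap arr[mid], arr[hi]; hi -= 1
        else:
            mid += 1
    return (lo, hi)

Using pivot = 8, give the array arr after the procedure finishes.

[-1,4,-2,6,1,5,7,2,8,12,9,11]

pivot = 8; lo=0, mid=0, hi=11
arr[mid]=-1<8: swap arr[0],arr[0]; lo=1,mid=1 → [-1,4,-2,6,1,11,5,7,9,2,12,8]
arr[mid]=4<8: swap arr[1],arr[1]; lo=2,mid=2 → [-1,4,-2,6,1,11,5,7,9,2,12,8]
arr[mid]=-2<8: swap arr[2],arr[2]; lo=3,mid=3 → [-1,4,-2,6,1,11,5,7,9,2,12,8]
arr[mid]=6<8: swap arr[3],arr[3]; lo=4,mid=4 → [-1,4,-2,6,1,11,5,7,9,2,12,8]
arr[mid]=1<8: swap arr[4],arr[4]; lo=5,mid=5 → [-1,4,-2,6,1,11,5,7,9,2,12,8]
arr[mid]=11>8: swap arr[5],arr[11]; hi=10 → [-1,4,-2,6,1,8,5,7,9,2,12,11]
arr[mid]=8=8: mid=6
arr[mid]=5<8: swap arr[5],arr[6]; lo=6,mid=7 → [-1,4,-2,6,1,5,8,7,9,2,12,11]
arr[mid]=7<8: swap arr[6],arr[7]; lo=7,mid=8 → [-1,4,-2,6,1,5,7,8,9,2,12,11]
arr[mid]=9>8: swap arr[8],arr[10]; hi=9 → [-1,4,-2,6,1,5,7,8,12,2,9,11]
arr[mid]=12>8: swap arr[8],arr[9]; hi=8 → [-1,4,-2,6,1,5,7,8,2,12,9,11]
arr[mid]=2<8: swap arr[7],arr[8]; lo=8,mid=9 → [-1,4,-2,6,1,5,7,2,8,12,9,11]
end: lo=8, hi=8; arr = [-1,4,-2,6,1,5,7,2,8,12,9,11]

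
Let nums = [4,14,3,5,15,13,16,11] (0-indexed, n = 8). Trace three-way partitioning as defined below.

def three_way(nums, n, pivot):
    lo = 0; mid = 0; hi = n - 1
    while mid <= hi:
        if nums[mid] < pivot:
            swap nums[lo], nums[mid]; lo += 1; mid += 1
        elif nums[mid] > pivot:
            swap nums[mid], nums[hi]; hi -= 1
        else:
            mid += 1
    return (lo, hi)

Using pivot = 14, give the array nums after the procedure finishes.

pivot = 14; lo=0, mid=0, hi=7
nums[mid]=4<14: swap nums[0],nums[0]; lo=1,mid=1 → [4,14,3,5,15,13,16,11]
nums[mid]=14=14: mid=2
nums[mid]=3<14: swap nums[1],nums[2]; lo=2,mid=3 → [4,3,14,5,15,13,16,11]
nums[mid]=5<14: swap nums[2],nums[3]; lo=3,mid=4 → [4,3,5,14,15,13,16,11]
nums[mid]=15>14: swap nums[4],nums[7]; hi=6 → [4,3,5,14,11,13,16,15]
nums[mid]=11<14: swap nums[3],nums[4]; lo=4,mid=5 → [4,3,5,11,14,13,16,15]
nums[mid]=13<14: swap nums[4],nums[5]; lo=5,mid=6 → [4,3,5,11,13,14,16,15]
nums[mid]=16>14: swap nums[6],nums[6]; hi=5 → [4,3,5,11,13,14,16,15]
end: lo=5, hi=5; nums = [4,3,5,11,13,14,16,15]

[4,3,5,11,13,14,16,15]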